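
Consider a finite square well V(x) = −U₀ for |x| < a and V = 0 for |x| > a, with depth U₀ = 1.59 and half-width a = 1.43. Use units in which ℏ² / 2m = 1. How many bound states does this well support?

Define the well-strength parameter z₀ = (a/ℏ)√(2mU₀) = 1.43 × √(2·0.5·1.59) = 1.803.
A new bound state (alternating even/odd) appears each time z₀ passes a multiple of π/2, so N = ⌊2z₀/π⌋ + 1 = ⌊1.148⌋ + 1 = 2.

N = 2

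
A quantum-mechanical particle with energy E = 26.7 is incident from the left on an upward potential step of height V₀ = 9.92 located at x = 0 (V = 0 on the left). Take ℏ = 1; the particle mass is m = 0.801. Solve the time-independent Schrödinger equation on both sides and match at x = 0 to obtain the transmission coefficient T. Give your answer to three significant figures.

T = 0.987

On each side the TISE gives plane waves with k = √(2m(E − V))/ℏ: k₁ = √(2·0.801·26.7) = 6.540, k₂ = √(2·0.801·16.78) = 5.185.
Continuity of ψ and ψ′ at the step yields the reflection amplitude r = (k₁ − k₂)/(k₁ + k₂) = 0.1156; thus R = |r|² = 0.01336, T = 0.9866.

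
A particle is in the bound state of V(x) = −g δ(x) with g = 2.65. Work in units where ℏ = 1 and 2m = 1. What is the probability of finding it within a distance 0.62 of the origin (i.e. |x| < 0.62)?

P = 0.807

The normalised bound state is ψ = √κ e^{−κ|x|} with κ = mg/ℏ² = 1.325.
P(|x| < d) = ∫_{−d}^{d} κ e^{−2κ|x|} dx = 1 − e^{−2κd} = 1 − e^{−1.643} = 0.8066.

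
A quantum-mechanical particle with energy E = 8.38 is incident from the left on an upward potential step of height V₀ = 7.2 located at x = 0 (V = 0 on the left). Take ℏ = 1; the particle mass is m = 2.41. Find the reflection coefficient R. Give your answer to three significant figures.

R = 0.206

The wavenumbers are k₁ = √(2mE)/ℏ = 6.355 on the left and k₂ = √(2m(E − V₀))/ℏ = 2.385 on the right.
Matching ψ and ψ′ at x = 0 gives r = (k₁ − k₂)/(k₁ + k₂), so R = r² = 0.2064 and T = 1 − R = 0.7936.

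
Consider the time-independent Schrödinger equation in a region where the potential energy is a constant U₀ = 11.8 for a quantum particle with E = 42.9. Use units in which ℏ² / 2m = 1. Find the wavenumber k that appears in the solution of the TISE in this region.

With E > U₀ the solution is oscillatory, ψ ∝ e^{±ikx} with k = √(2m(E − U₀))/ℏ.
k = √(2 × 0.5 × 31.1) = 5.577.

k = 5.58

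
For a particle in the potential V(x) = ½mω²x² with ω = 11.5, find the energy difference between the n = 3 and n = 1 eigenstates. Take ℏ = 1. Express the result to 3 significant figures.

E_n = ℏω(n + ½), so ΔE = (3 − 1) ℏω = 2 × 11.5 = 23.00.

ΔE = 23.0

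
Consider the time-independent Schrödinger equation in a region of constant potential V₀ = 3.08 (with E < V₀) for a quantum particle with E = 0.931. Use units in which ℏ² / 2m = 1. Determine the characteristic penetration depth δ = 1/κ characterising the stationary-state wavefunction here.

δ = 0.682

Since E < V₀ the TISE in this region is ψ'' = κ²ψ with κ = √(2m(V₀ − E))/ℏ.
κ = √(2 × 0.5 × 2.149) = 1.466. The penetration depth is δ = 1/κ = 0.682.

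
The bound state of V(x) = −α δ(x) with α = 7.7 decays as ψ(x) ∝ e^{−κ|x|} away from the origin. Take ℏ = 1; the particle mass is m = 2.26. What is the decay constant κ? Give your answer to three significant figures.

κ = 17.4

Integrate −(ℏ²/2m)ψ'' − αδ(x)ψ = Eψ from −ε to +ε: the ψ'' term gives ψ'(0⁺) − ψ'(0⁻) and the δ term gives −(2mα/ℏ²)ψ(0).
With ψ ∝ e^{−κ|x|} this yields −2κ = −2mα/ℏ², so κ = mα/ℏ² = 17.40.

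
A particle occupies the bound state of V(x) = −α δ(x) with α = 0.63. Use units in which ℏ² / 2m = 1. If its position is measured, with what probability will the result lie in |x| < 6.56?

P = 0.984

The normalised bound state is ψ = √κ e^{−κ|x|} with κ = mα/ℏ² = 0.3150.
P(|x| < d) = ∫_{−d}^{d} κ e^{−2κ|x|} dx = 1 − e^{−2κd} = 1 − e^{−4.133} = 0.9840.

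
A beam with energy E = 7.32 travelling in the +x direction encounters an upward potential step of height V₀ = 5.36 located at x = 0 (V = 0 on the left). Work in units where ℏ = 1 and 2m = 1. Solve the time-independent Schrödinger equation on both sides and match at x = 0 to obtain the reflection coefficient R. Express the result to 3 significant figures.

R = 0.101

On each side the TISE gives plane waves with k = √(2m(E − V))/ℏ: k₁ = √(2·½·7.32) = 2.706, k₂ = √(2·½·1.96) = 1.400.
Matching ψ and ψ′ at x = 0 gives r = (k₁ − k₂)/(k₁ + k₂), so R = r² = 0.1011 and T = 1 − R = 0.8989.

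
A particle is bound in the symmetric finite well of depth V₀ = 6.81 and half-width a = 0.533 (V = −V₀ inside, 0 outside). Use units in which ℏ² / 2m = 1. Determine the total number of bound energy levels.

N = 1

Define the well-strength parameter z₀ = (a/ℏ)√(2mV₀) = 0.533 × √(2·0.5·6.81) = 1.391.
A new bound state (alternating even/odd) appears each time z₀ passes a multiple of π/2, so N = ⌊2z₀/π⌋ + 1 = ⌊0.8855⌋ + 1 = 1.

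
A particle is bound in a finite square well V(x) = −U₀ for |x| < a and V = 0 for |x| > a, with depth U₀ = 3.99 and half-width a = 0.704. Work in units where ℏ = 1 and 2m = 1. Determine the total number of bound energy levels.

N = 1

Define the well-strength parameter z₀ = (a/ℏ)√(2mU₀) = 0.704 × √(2·0.5·3.99) = 1.406.
A new bound state (alternating even/odd) appears each time z₀ passes a multiple of π/2, so N = ⌊2z₀/π⌋ + 1 = ⌊0.8952⌋ + 1 = 1.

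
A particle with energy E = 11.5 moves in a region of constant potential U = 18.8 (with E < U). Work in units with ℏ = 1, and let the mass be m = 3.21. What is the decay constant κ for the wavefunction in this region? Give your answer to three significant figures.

κ = 6.85

Since E < U the TISE in this region is ψ'' = κ²ψ with κ = √(2m(U − E))/ℏ.
κ = √(2 × 3.21 × 7.3) = 6.846.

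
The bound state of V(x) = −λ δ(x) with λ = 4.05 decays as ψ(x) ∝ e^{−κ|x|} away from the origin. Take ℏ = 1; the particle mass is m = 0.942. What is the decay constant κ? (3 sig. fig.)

κ = 3.82

Integrate −(ℏ²/2m)ψ'' − λδ(x)ψ = Eψ from −ε to +ε: the ψ'' term gives ψ'(0⁺) − ψ'(0⁻) and the δ term gives −(2mλ/ℏ²)ψ(0).
With ψ ∝ e^{−κ|x|} this yields −2κ = −2mλ/ℏ², so κ = mλ/ℏ² = 3.815.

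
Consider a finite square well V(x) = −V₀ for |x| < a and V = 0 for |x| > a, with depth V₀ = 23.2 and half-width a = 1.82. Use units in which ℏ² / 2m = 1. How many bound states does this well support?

Define the well-strength parameter z₀ = (a/ℏ)√(2mV₀) = 1.82 × √(2·0.5·23.2) = 8.766.
The even/odd transcendental equations gain one root per π/2 in z₀, giving N = 1 + ⌊2z₀/π⌋ = 1 + ⌊5.581⌋ = 6.

N = 6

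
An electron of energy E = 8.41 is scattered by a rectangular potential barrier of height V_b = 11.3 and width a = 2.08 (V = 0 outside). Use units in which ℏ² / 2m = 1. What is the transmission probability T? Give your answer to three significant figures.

T = 0.00258

E < V_b: inside the barrier ψ ∝ e^{±κx} with κ = √(2m(V_b − E))/ℏ = 1.700.
κa = 3.536, sinh(κa) = 17.15.
Matching ψ, ψ′ at both faces gives T = [1 + V_b² sinh²(κa) / (4E(V_b − E))]⁻¹ = 1/387.3 = 0.00258.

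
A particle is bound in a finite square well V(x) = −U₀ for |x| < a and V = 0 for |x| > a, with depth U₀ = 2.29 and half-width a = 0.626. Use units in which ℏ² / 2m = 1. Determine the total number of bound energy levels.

The dimensionless depth is z₀ = a√(2mU₀)/ℏ = 0.626 × √(2.290) = 0.9473.
The even/odd transcendental equations gain one root per π/2 in z₀, giving N = 1 + ⌊2z₀/π⌋ = 1 + ⌊0.6031⌋ = 1.

N = 1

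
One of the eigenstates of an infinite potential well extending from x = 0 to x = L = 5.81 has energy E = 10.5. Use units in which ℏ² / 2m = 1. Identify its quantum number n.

n = 6

From E_n = n²π²ℏ²/(2mL²) invert to n = √(2mL²E)/(πℏ).
n = (5.81/π) × √(2 × 0.5 × 10.5) = 5.993 → n = 6.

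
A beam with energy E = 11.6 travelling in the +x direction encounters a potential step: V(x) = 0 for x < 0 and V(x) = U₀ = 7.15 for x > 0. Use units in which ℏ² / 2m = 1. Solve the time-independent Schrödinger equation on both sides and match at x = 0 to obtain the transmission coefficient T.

T = 0.945

On each side the TISE gives plane waves with k = √(2m(E − V))/ℏ: k₁ = √(2·½·11.6) = 3.406, k₂ = √(2·½·4.45) = 2.110.
Matching ψ and ψ′ at x = 0 gives r = (k₁ − k₂)/(k₁ + k₂), so R = r² = 0.05525 and T = 1 − R = 0.9448.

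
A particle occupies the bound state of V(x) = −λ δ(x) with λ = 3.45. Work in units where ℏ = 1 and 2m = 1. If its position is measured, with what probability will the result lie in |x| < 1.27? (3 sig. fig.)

The normalised bound state is ψ = √κ e^{−κ|x|} with κ = mλ/ℏ² = 1.725.
P(|x| < d) = ∫_{−d}^{d} κ e^{−2κ|x|} dx = 1 − e^{−2κd} = 1 − e^{−4.382} = 0.9875.

P = 0.987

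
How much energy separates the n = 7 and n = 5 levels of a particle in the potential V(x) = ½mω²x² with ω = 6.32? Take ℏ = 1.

E_n = ℏω(n + ½), so ΔE = (7 − 5) ℏω = 2 × 6.32 = 12.64.

ΔE = 12.6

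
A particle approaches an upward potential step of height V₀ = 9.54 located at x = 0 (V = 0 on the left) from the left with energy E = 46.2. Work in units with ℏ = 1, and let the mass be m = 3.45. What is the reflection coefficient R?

The wavenumbers are k₁ = √(2mE)/ℏ = 17.85 on the left and k₂ = √(2m(E − V₀))/ℏ = 15.90 on the right.
Continuity of ψ and ψ′ at the step yields the reflection amplitude r = (k₁ − k₂)/(k₁ + k₂) = 0.05776; thus R = |r|² = 0.003336, T = 0.9967.

R = 0.00334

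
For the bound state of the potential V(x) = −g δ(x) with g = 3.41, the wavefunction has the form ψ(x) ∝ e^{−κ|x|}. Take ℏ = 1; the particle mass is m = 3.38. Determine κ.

Integrating the TISE across x = 0 gives the cusp condition ψ'(0⁺) − ψ'(0⁻) = −(2mg/ℏ²)ψ(0).
With ψ ∝ e^{−κ|x|} this yields −2κ = −2mg/ℏ², so κ = mg/ℏ² = 11.53.

κ = 11.5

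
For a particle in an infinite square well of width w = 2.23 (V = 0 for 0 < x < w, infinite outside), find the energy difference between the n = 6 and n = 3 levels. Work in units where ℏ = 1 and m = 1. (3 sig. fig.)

ΔE = 26.8

E_n = n²π²ℏ²/(2mw²), so ΔE = (6² − 3²) π²ℏ²/(2mw²).
ΔE = 27 × π² / (2 × 1 × 2.23²) = 26.79.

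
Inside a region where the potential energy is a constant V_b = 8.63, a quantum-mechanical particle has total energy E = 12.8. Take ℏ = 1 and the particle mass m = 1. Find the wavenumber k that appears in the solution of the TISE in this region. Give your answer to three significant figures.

With E > V_b the solution is oscillatory, ψ ∝ e^{±ikx} with k = √(2m(E − V_b))/ℏ.
k = √(2 × 1 × 4.17) = 2.888.

k = 2.89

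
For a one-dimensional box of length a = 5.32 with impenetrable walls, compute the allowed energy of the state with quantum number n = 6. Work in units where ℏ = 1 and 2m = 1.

E = 12.6

Requiring ψ(0) = ψ(a) = 0 quantises k = nπ/a, hence E_n = ℏ²k²/2m = n²π²ℏ²/(2ma²).
E_6 = 6² × π² / (2 × 0.5 × 5.32²) = 12.55.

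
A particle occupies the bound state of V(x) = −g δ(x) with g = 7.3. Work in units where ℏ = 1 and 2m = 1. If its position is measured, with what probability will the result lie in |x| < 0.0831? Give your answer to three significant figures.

P = 0.455

The normalised bound state is ψ = √κ e^{−κ|x|} with κ = mg/ℏ² = 3.650.
P(|x| < d) = ∫_{−d}^{d} κ e^{−2κ|x|} dx = 1 − e^{−2κd} = 1 − e^{−0.6066} = 0.4548.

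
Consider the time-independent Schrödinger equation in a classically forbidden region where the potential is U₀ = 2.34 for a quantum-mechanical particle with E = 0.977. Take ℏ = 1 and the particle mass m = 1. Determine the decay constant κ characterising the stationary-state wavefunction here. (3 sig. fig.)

Since E < U₀ the TISE in this region is ψ'' = κ²ψ with κ = √(2m(U₀ − E))/ℏ.
κ = √(2 × 1 × 1.363) = 1.651.

κ = 1.65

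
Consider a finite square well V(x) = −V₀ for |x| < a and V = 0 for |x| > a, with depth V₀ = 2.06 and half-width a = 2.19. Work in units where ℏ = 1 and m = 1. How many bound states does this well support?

The dimensionless depth is z₀ = a√(2mV₀)/ℏ = 2.19 × √(4.120) = 4.445.
A new bound state (alternating even/odd) appears each time z₀ passes a multiple of π/2, so N = ⌊2z₀/π⌋ + 1 = ⌊2.830⌋ + 1 = 3.

N = 3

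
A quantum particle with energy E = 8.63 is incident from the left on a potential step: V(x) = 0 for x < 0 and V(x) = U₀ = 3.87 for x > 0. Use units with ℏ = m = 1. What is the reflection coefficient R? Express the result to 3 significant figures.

On each side the TISE gives plane waves with k = √(2m(E − V))/ℏ: k₁ = √(2·1·8.63) = 4.155, k₂ = √(2·1·4.76) = 3.085.
Matching ψ and ψ′ at x = 0 gives r = (k₁ − k₂)/(k₁ + k₂), so R = r² = 0.02180 and T = 1 − R = 0.9782.

R = 0.0218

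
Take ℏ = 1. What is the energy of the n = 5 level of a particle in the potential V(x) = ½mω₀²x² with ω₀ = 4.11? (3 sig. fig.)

E = 22.6

The oscillator eigenvalues are E_n = ℏω₀(n + ½), so E_5 = 4.11 × 5.5 = 22.61.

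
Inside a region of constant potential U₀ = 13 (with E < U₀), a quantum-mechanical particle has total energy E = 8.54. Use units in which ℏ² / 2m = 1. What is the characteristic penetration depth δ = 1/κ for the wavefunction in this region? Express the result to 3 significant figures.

Since E < U₀ the TISE in this region is ψ'' = κ²ψ with κ = √(2m(U₀ − E))/ℏ.
κ = √(2 × 0.5 × 4.46) = 2.112. The penetration depth is δ = 1/κ = 0.474.

δ = 0.474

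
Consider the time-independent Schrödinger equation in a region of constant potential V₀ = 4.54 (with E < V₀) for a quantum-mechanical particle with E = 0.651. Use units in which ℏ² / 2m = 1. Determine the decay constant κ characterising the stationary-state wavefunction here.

κ = 1.97

Since E < V₀ the TISE in this region is ψ'' = κ²ψ with κ = √(2m(V₀ − E))/ℏ.
κ = √(2 × 0.5 × 3.889) = 1.972.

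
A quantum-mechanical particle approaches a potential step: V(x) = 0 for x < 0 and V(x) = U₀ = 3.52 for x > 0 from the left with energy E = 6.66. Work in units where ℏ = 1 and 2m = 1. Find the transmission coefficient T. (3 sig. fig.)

T = 0.965

The wavenumbers are k₁ = √(2mE)/ℏ = 2.581 on the left and k₂ = √(2m(E − U₀))/ℏ = 1.772 on the right.
Matching ψ and ψ′ at x = 0 gives r = (k₁ − k₂)/(k₁ + k₂), so R = r² = 0.03452 and T = 1 − R = 0.9655.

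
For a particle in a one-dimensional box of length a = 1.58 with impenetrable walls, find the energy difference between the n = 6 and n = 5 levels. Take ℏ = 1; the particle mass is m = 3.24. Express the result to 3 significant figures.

E_n = n²π²ℏ²/(2ma²), so ΔE = (6² − 5²) π²ℏ²/(2ma²).
ΔE = 11 × π² / (2 × 3.24 × 1.58²) = 6.711.

ΔE = 6.71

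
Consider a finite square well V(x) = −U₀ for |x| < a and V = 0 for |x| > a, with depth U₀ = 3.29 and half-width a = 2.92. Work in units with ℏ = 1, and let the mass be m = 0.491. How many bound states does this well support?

The dimensionless depth is z₀ = a√(2mU₀)/ℏ = 2.92 × √(3.231) = 5.249.
A new bound state (alternating even/odd) appears each time z₀ passes a multiple of π/2, so N = ⌊2z₀/π⌋ + 1 = ⌊3.341⌋ + 1 = 4.

N = 4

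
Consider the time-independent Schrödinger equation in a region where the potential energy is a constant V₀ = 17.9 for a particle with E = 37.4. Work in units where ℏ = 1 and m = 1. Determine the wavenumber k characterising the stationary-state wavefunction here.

k = 6.24

With E > V₀ the solution is oscillatory, ψ ∝ e^{±ikx} with k = √(2m(E − V₀))/ℏ.
k = √(2 × 1 × 19.5) = 6.245.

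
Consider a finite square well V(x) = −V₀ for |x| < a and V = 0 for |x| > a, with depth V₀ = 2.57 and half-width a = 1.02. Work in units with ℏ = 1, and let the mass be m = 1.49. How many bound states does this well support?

N = 2

Define the well-strength parameter z₀ = (a/ℏ)√(2mV₀) = 1.02 × √(2·1.49·2.57) = 2.823.
A new bound state (alternating even/odd) appears each time z₀ passes a multiple of π/2, so N = ⌊2z₀/π⌋ + 1 = ⌊1.797⌋ + 1 = 2.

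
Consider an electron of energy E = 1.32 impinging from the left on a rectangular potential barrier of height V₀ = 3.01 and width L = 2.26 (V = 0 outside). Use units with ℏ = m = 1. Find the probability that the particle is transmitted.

Since E < V₀ the interior solution is evanescent with decay constant κ = √(2m(V₀ − E))/ℏ = 1.838.
κL = 4.155, sinh(κL) = 31.87.
The exact tunnelling result is T⁻¹ = 1 + V₀² sinh²(κL) / [4E(V₀ − E)] = 1032, so T = 0.000969.

T = 0.000969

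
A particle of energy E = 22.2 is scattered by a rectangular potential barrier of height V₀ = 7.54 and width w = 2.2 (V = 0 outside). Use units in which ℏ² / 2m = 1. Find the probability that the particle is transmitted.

T = 0.970

Above the barrier the interior wavenumber is k₂ = √(2m(E − V₀))/ℏ = 3.829, giving phase k₂w = 8.423.
T = [1 + V₀² sin²(k₂w) / (4E(E − V₀))]⁻¹ = 1/1.031 = 0.970.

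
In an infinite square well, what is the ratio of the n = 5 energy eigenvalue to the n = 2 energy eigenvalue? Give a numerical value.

Since E_n ∝ n², the ratio is (5/2)² = 6.25.

6.25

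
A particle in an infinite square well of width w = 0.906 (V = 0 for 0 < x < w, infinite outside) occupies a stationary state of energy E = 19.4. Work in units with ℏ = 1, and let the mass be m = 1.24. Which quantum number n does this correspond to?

For an infinite well E_n = n²π²ℏ²/(2mw²), so n = (w/πℏ)√(2mE).
n = (0.906/π) × √(2 × 1.24 × 19.4) = 2.000 → n = 2.

n = 2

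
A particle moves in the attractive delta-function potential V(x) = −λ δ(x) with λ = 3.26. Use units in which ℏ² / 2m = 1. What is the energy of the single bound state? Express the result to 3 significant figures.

For x ≠ 0 the bound state is ψ ∝ e^{−κ|x|}; integrating the TISE across the delta gives the cusp condition 2κ = 2mλ/ℏ², so κ = 1.630.
Then E = −ℏ²κ²/(2m) = −mλ²/(2ℏ²) = -2.657.

E = -2.66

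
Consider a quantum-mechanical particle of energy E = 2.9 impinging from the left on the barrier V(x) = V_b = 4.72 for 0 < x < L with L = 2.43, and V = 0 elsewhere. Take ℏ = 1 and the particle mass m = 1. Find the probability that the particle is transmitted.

T = 0.000356

E < V_b: inside the barrier ψ ∝ e^{±κx} with κ = √(2m(V_b − E))/ℏ = 1.908.
κL = 4.636, sinh(κL) = 51.57.
Matching ψ, ψ′ at both faces gives T = [1 + V_b² sinh²(κL) / (4E(V_b − E))]⁻¹ = 1/2807 = 0.000356.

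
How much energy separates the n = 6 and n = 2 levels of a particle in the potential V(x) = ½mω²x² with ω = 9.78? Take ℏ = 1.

ΔE = 39.1

E_n = ℏω(n + ½), so ΔE = (6 − 2) ℏω = 4 × 9.78 = 39.12.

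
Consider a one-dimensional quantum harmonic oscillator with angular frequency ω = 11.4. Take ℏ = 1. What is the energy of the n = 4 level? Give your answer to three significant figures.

E = 51.3

The oscillator eigenvalues are E_n = ℏω(n + ½), so E_4 = 11.4 × 4.5 = 51.30.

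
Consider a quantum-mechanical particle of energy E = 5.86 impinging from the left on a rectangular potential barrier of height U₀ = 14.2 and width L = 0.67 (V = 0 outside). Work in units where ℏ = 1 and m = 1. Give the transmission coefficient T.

T = 0.0162

E < U₀: inside the barrier ψ ∝ e^{±κx} with κ = √(2m(U₀ − E))/ℏ = 4.084.
κL = 2.736, sinh(κL) = 7.683.
Matching ψ, ψ′ at both faces gives T = [1 + U₀² sinh²(κL) / (4E(U₀ − E))]⁻¹ = 1/61.88 = 0.0162.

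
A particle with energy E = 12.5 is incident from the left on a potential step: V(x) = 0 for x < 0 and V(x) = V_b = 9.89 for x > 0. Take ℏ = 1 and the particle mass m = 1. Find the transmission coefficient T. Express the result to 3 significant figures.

T = 0.861

The wavenumbers are k₁ = √(2mE)/ℏ = 5.000 on the left and k₂ = √(2m(E − V_b))/ℏ = 2.285 on the right.
Continuity of ψ and ψ′ at the step yields the reflection amplitude r = (k₁ − k₂)/(k₁ + k₂) = 0.3727; thus R = |r|² = 0.1389, T = 0.8611.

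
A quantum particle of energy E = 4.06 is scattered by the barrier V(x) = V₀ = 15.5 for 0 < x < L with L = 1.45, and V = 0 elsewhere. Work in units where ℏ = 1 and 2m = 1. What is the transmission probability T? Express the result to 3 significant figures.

T = 0.000170

E < V₀: inside the barrier ψ ∝ e^{±κx} with κ = √(2m(V₀ − E))/ℏ = 3.382.
κL = 4.904, sinh(κL) = 67.43.
Matching ψ, ψ′ at both faces gives T = [1 + V₀² sinh²(κL) / (4E(V₀ − E))]⁻¹ = 1/5881 = 0.000170.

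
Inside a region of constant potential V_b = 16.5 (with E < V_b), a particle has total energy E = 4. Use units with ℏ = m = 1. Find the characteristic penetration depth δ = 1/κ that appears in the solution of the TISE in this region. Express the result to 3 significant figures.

Since E < V_b the TISE in this region is ψ'' = κ²ψ with κ = √(2m(V_b − E))/ℏ.
κ = √(2 × 1 × 12.5) = 5.000. The penetration depth is δ = 1/κ = 0.200.

δ = 0.200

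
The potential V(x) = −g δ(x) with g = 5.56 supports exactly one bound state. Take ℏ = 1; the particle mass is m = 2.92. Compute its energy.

The bound state is ψ(x) = √κ e^{−κ|x|}. The derivative jump ψ'(0⁺) − ψ'(0⁻) = −(2mg/ℏ²)ψ(0) fixes κ = mg/ℏ² = 16.24.
Then E = −ℏ²κ²/(2m) = −mg²/(2ℏ²) = -45.13.

E = -45.1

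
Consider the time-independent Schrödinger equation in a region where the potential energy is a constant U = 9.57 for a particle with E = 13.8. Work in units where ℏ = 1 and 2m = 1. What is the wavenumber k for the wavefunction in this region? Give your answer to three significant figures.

k = 2.06

With E > U the solution is oscillatory, ψ ∝ e^{±ikx} with k = √(2m(E − U))/ℏ.
k = √(2 × 0.5 × 4.23) = 2.057.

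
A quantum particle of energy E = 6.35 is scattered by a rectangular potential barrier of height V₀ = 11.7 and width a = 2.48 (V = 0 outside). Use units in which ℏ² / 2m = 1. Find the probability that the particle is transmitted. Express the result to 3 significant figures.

E < V₀: inside the barrier ψ ∝ e^{±κx} with κ = √(2m(V₀ − E))/ℏ = 2.313.
κa = 5.736, sinh(κa) = 154.9.
The exact tunnelling result is T⁻¹ = 1 + V₀² sinh²(κa) / [4E(V₀ − E)] = 24190, so T = 0.0000413.

T = 0.0000413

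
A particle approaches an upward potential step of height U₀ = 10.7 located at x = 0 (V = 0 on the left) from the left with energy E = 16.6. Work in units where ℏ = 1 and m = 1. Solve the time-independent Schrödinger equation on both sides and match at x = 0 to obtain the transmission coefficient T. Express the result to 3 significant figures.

T = 0.936

The wavenumbers are k₁ = √(2mE)/ℏ = 5.762 on the left and k₂ = √(2m(E − U₀))/ℏ = 3.435 on the right.
Continuity of ψ and ψ′ at the step yields the reflection amplitude r = (k₁ − k₂)/(k₁ + k₂) = 0.2530; thus R = |r|² = 0.06401, T = 0.9360.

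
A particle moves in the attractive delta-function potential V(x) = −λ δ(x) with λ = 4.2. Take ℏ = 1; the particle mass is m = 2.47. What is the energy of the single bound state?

E = -21.8

The bound state is ψ(x) = √κ e^{−κ|x|}. The derivative jump ψ'(0⁺) − ψ'(0⁻) = −(2mλ/ℏ²)ψ(0) fixes κ = mλ/ℏ² = 10.37.
Then E = −ℏ²κ²/(2m) = −mλ²/(2ℏ²) = -21.79.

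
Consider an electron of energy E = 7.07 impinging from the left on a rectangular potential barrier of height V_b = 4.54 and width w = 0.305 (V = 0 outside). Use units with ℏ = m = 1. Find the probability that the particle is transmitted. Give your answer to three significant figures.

T = 0.896

Above the barrier the interior wavenumber is k₂ = √(2m(E − V_b))/ℏ = 2.249, giving phase k₂w = 0.6861.
T = [1 + V_b² sin²(k₂w) / (4E(E − V_b))]⁻¹ = 1/1.116 = 0.896.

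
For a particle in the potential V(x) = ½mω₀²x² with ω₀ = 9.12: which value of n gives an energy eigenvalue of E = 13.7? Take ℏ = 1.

n = 1

Invert E_n = (n + ½)ℏω₀: n = E/ℏω₀ − ½ = 1.002, so n = 1.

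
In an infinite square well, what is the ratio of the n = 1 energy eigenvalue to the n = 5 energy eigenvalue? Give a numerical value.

0.04

Since E_n ∝ n², the ratio is (1/5)² = 0.04.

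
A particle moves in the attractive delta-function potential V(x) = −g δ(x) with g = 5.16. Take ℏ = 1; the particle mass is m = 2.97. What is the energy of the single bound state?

For x ≠ 0 the bound state is ψ ∝ e^{−κ|x|}; integrating the TISE across the delta gives the cusp condition 2κ = 2mg/ℏ², so κ = 15.33.
Then E = −ℏ²κ²/(2m) = −mg²/(2ℏ²) = -39.54.

E = -39.5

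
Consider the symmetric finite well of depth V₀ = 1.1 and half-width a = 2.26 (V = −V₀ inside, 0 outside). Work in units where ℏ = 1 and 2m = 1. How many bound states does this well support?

N = 2

Define the well-strength parameter z₀ = (a/ℏ)√(2mV₀) = 2.26 × √(2·0.5·1.1) = 2.370.
A new bound state (alternating even/odd) appears each time z₀ passes a multiple of π/2, so N = ⌊2z₀/π⌋ + 1 = ⌊1.509⌋ + 1 = 2.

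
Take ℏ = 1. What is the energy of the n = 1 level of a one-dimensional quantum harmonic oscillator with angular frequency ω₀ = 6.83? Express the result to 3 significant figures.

The oscillator eigenvalues are E_n = ℏω₀(n + ½), so E_1 = 6.83 × 1.5 = 10.25.

E = 10.2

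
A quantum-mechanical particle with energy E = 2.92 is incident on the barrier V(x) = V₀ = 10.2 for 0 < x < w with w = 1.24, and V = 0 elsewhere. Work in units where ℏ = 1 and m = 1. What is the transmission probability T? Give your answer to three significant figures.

Since E < V₀ the interior solution is evanescent with decay constant κ = √(2m(V₀ − E))/ℏ = 3.816.
κw = 4.732, sinh(κw) = 56.73.
The exact tunnelling result is T⁻¹ = 1 + V₀² sinh²(κw) / [4E(V₀ − E)] = 3939, so T = 0.000254.

T = 0.000254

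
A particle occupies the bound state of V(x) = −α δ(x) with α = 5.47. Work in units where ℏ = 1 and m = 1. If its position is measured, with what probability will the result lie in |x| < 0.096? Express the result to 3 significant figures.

P = 0.650

The normalised bound state is ψ = √κ e^{−κ|x|} with κ = mα/ℏ² = 5.470.
P(|x| < d) = ∫_{−d}^{d} κ e^{−2κ|x|} dx = 1 − e^{−2κd} = 1 − e^{−1.050} = 0.6501.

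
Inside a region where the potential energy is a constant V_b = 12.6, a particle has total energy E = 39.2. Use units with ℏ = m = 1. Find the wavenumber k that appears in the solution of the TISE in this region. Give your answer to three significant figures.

k = 7.29

With E > V_b the solution is oscillatory, ψ ∝ e^{±ikx} with k = √(2m(E − V_b))/ℏ.
k = √(2 × 1 × 26.6) = 7.294.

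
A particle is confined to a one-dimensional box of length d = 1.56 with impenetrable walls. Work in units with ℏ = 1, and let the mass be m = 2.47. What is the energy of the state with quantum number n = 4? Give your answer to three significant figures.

E = 13.1

The infinite-well eigenfunctions ψ_n = √(2/d) sin(nπx/d) vanish at both walls, giving E_n = n²π²ℏ²/(2md²).
E_4 = 4² × π² / (2 × 2.47 × 1.56²) = 13.14.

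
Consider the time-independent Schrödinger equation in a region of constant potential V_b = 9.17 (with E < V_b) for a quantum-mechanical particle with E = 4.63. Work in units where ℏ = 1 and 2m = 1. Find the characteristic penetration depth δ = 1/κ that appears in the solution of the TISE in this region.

Since E < V_b the TISE in this region is ψ'' = κ²ψ with κ = √(2m(V_b − E))/ℏ.
κ = √(2 × 0.5 × 4.54) = 2.131. The penetration depth is δ = 1/κ = 0.469.

δ = 0.469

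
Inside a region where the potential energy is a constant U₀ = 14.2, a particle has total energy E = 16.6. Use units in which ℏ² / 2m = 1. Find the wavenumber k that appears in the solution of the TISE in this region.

k = 1.55

With E > U₀ the solution is oscillatory, ψ ∝ e^{±ikx} with k = √(2m(E − U₀))/ℏ.
k = √(2 × 0.5 × 2.4) = 1.549.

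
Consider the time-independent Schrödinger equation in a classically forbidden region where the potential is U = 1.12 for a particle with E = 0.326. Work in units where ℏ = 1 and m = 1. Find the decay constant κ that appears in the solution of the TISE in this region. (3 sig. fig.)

Since E < U the TISE in this region is ψ'' = κ²ψ with κ = √(2m(U − E))/ℏ.
κ = √(2 × 1 × 0.794) = 1.260.

κ = 1.26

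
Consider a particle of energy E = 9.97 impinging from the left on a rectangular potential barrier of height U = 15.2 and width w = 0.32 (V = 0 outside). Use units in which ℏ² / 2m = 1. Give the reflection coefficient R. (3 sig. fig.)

R = 0.414

E < U: inside the barrier ψ ∝ e^{±κx} with κ = √(2m(U − E))/ℏ = 2.287.
κw = 0.7318, sinh(κw) = 0.7989.
The exact tunnelling result is T⁻¹ = 1 + U² sinh²(κw) / [4E(U − E)] = 1.707, so T = 0.586.
R = 1 − T = 0.414.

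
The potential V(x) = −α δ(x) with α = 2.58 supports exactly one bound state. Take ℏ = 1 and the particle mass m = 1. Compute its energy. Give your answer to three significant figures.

E = -3.33

For x ≠ 0 the bound state is ψ ∝ e^{−κ|x|}; integrating the TISE across the delta gives the cusp condition 2κ = 2mα/ℏ², so κ = 2.580.
Then E = −ℏ²κ²/(2m) = −mα²/(2ℏ²) = -3.328.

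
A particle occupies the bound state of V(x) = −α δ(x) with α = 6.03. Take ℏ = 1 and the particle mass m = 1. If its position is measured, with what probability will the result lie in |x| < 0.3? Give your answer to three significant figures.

P = 0.973

The normalised bound state is ψ = √κ e^{−κ|x|} with κ = mα/ℏ² = 6.030.
P(|x| < d) = ∫_{−d}^{d} κ e^{−2κ|x|} dx = 1 − e^{−2κd} = 1 − e^{−3.618} = 0.9732.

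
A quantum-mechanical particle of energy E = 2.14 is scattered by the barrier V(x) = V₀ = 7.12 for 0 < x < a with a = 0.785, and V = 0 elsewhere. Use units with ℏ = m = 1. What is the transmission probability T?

E < V₀: inside the barrier ψ ∝ e^{±κx} with κ = √(2m(V₀ − E))/ℏ = 3.156.
κa = 2.477, sinh(κa) = 5.913.
The exact tunnelling result is T⁻¹ = 1 + V₀² sinh²(κa) / [4E(V₀ − E)] = 42.58, so T = 0.0235.

T = 0.0235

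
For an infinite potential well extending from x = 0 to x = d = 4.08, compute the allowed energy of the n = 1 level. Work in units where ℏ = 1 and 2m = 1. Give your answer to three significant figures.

Requiring ψ(0) = ψ(d) = 0 quantises k = nπ/d, hence E_n = ℏ²k²/2m = n²π²ℏ²/(2md²).
E_1 = 1² × π² / (2 × 0.5 × 4.08²) = 0.5929.

E = 0.593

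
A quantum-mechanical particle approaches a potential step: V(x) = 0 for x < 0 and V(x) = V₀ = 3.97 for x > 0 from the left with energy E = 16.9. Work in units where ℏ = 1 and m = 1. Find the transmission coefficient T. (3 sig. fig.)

T = 0.996

On each side the TISE gives plane waves with k = √(2m(E − V))/ℏ: k₁ = √(2·1·16.9) = 5.814, k₂ = √(2·1·12.93) = 5.085.
Continuity of ψ and ψ′ at the step yields the reflection amplitude r = (k₁ − k₂)/(k₁ + k₂) = 0.06684; thus R = |r|² = 0.004468, T = 0.9955.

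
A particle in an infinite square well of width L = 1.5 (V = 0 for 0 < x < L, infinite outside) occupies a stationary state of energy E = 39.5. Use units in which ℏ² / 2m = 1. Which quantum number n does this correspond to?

n = 3

For an infinite well E_n = n²π²ℏ²/(2mL²), so n = (L/πℏ)√(2mE).
n = (1.5/π) × √(2 × 0.5 × 39.5) = 3.001 → n = 3.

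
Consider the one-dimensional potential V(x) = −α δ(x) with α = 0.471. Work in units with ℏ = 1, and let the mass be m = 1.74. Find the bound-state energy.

The bound state is ψ(x) = √κ e^{−κ|x|}. The derivative jump ψ'(0⁺) − ψ'(0⁻) = −(2mα/ℏ²)ψ(0) fixes κ = mα/ℏ² = 0.8195.
Then E = −ℏ²κ²/(2m) = −mα²/(2ℏ²) = -0.1930.

E = -0.193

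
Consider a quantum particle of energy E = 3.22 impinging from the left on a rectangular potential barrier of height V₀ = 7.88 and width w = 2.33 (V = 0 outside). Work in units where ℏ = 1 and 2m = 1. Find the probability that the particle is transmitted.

E < V₀: inside the barrier ψ ∝ e^{±κx} with κ = √(2m(V₀ − E))/ℏ = 2.159.
κw = 5.030, sinh(κw) = 76.45.
Matching ψ, ψ′ at both faces gives T = [1 + V₀² sinh²(κw) / (4E(V₀ − E))]⁻¹ = 1/6047 = 0.000165.

T = 0.000165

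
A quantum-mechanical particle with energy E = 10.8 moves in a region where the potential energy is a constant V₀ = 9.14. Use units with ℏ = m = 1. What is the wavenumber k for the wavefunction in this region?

k = 1.82

With E > V₀ the solution is oscillatory, ψ ∝ e^{±ikx} with k = √(2m(E − V₀))/ℏ.
k = √(2 × 1 × 1.66) = 1.822.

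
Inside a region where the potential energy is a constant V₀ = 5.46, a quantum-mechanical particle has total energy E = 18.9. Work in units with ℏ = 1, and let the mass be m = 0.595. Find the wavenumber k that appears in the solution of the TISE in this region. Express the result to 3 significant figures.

k = 4.00

With E > V₀ the solution is oscillatory, ψ ∝ e^{±ikx} with k = √(2m(E − V₀))/ℏ.
k = √(2 × 0.595 × 13.44) = 3.999.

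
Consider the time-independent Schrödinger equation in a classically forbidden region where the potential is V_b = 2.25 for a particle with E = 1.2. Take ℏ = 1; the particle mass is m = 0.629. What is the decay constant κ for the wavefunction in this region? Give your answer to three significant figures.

κ = 1.15

Since E < V_b the TISE in this region is ψ'' = κ²ψ with κ = √(2m(V_b − E))/ℏ.
κ = √(2 × 0.629 × 1.05) = 1.149.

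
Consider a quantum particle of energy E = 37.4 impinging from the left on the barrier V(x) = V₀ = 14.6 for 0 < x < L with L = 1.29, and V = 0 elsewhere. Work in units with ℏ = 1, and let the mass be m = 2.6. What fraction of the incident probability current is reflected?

E > V₀: inside the barrier k₂ = √(2m(E − V₀))/ℏ = 10.89, k₂L = 14.05.
T = [1 + V₀² sin²(k₂L) / (4E(E − V₀))]⁻¹ = 1/1.062 = 0.942.
R = 1 − T = 0.0584.

R = 0.0584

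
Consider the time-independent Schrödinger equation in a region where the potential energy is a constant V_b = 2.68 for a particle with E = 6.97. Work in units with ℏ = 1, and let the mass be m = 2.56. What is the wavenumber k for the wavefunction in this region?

k = 4.69

With E > V_b the solution is oscillatory, ψ ∝ e^{±ikx} with k = √(2m(E − V_b))/ℏ.
k = √(2 × 2.56 × 4.29) = 4.687.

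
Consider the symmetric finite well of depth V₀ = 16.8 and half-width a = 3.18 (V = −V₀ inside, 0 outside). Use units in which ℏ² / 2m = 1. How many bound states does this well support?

Define the well-strength parameter z₀ = (a/ℏ)√(2mV₀) = 3.18 × √(2·0.5·16.8) = 13.03.
A new bound state (alternating even/odd) appears each time z₀ passes a multiple of π/2, so N = ⌊2z₀/π⌋ + 1 = ⌊8.298⌋ + 1 = 9.

N = 9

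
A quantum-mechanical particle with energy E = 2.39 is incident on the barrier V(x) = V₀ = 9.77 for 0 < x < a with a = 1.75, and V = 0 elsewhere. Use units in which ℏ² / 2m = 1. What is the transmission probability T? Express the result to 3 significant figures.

T = 0.000219

E < V₀: inside the barrier ψ ∝ e^{±κx} with κ = √(2m(V₀ − E))/ℏ = 2.717.
κa = 4.754, sinh(κa) = 58.02.
Matching ψ, ψ′ at both faces gives T = [1 + V₀² sinh²(κa) / (4E(V₀ − E))]⁻¹ = 1/4556 = 0.000219.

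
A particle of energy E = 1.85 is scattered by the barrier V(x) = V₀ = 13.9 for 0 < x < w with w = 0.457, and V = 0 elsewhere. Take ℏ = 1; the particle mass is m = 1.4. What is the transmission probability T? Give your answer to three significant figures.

T = 0.00914

Since E < V₀ the interior solution is evanescent with decay constant κ = √(2m(V₀ − E))/ℏ = 5.809.
κw = 2.655, sinh(κw) = 7.074.
Matching ψ, ψ′ at both faces gives T = [1 + V₀² sinh²(κw) / (4E(V₀ − E))]⁻¹ = 1/109.4 = 0.00914.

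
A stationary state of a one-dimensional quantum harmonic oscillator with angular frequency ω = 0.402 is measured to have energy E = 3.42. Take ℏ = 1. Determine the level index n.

Invert E_n = (n + ½)ℏω: n = E/ℏω − ½ = 8.007, so n = 8.

n = 8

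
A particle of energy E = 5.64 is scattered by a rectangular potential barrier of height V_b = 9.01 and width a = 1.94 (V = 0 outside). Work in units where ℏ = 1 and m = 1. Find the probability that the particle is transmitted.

T = 0.000158

E < V_b: inside the barrier ψ ∝ e^{±κx} with κ = √(2m(V_b − E))/ℏ = 2.596.
κa = 5.037, sinh(κa) = 76.96.
Matching ψ, ψ′ at both faces gives T = [1 + V_b² sinh²(κa) / (4E(V_b − E))]⁻¹ = 1/6326 = 0.000158.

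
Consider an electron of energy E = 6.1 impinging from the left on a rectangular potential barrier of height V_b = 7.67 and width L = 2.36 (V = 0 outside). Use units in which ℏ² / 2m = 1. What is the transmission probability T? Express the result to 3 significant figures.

Since E < V_b the interior solution is evanescent with decay constant κ = √(2m(V_b − E))/ℏ = 1.253.
κL = 2.957, sinh(κL) = 9.595.
The exact tunnelling result is T⁻¹ = 1 + V_b² sinh²(κL) / [4E(V_b − E)] = 142.4, so T = 0.00702.

T = 0.00702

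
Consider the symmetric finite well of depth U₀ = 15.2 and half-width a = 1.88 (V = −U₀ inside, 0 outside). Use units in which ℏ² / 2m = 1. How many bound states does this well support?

The dimensionless depth is z₀ = a√(2mU₀)/ℏ = 1.88 × √(15.20) = 7.330.
The even/odd transcendental equations gain one root per π/2 in z₀, giving N = 1 + ⌊2z₀/π⌋ = 1 + ⌊4.666⌋ = 5.

N = 5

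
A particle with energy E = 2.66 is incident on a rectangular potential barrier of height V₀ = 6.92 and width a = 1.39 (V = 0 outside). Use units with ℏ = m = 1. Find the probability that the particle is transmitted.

T = 0.00113

Since E < V₀ the interior solution is evanescent with decay constant κ = √(2m(V₀ − E))/ℏ = 2.919.
κa = 4.057, sinh(κa) = 28.90.
Matching ψ, ψ′ at both faces gives T = [1 + V₀² sinh²(κa) / (4E(V₀ − E))]⁻¹ = 1/883.4 = 0.00113.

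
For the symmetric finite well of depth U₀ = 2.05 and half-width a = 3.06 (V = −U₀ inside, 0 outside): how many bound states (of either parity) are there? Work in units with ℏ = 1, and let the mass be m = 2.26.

N = 6

Define the well-strength parameter z₀ = (a/ℏ)√(2mU₀) = 3.06 × √(2·2.26·2.05) = 9.315.
The even/odd transcendental equations gain one root per π/2 in z₀, giving N = 1 + ⌊2z₀/π⌋ = 1 + ⌊5.930⌋ = 6.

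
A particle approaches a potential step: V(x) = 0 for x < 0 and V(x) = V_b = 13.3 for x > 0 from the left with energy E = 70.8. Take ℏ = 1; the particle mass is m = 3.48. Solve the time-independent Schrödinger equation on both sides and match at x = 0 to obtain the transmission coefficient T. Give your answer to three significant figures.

On each side the TISE gives plane waves with k = √(2m(E − V))/ℏ: k₁ = √(2·3.48·70.8) = 22.20, k₂ = √(2·3.48·57.5) = 20.00.
Matching ψ and ψ′ at x = 0 gives r = (k₁ − k₂)/(k₁ + k₂), so R = r² = 0.002701 and T = 1 − R = 0.9973.

T = 0.997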